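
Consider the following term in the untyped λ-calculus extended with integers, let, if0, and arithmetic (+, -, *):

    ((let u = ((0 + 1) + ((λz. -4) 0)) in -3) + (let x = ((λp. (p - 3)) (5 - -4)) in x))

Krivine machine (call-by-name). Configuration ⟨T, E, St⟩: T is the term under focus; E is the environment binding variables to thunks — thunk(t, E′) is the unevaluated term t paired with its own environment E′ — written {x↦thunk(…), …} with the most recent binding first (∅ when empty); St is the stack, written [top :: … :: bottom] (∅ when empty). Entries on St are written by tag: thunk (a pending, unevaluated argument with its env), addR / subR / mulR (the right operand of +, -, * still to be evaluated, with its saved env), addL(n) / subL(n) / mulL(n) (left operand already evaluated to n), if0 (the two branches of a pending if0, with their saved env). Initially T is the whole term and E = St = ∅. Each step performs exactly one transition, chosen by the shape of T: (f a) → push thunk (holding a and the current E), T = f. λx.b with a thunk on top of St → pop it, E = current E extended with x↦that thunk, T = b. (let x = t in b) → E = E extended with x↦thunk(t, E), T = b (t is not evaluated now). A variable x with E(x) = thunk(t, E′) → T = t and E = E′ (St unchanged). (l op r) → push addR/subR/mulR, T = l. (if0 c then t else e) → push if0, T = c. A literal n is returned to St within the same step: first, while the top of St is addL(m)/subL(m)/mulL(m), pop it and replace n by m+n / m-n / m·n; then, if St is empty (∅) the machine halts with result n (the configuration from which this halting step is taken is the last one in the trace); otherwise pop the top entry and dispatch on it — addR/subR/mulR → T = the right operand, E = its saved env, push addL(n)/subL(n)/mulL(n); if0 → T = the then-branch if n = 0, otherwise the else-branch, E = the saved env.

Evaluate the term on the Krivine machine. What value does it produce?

0. [T=((let u = ((0 + 1) + ((λz. -4) 0)) in -3) + (let x = ((λp. (p - 3)) (5 - -4)) in x)) | E=∅ | St=∅]
1. [T=(let u = ((0 + 1) + ((λz. -4) 0)) in -3) | E=∅ | St=[addR]]
2. [T=-3 | E={u↦thunk(((0 + 1) + ((λz. -4) 0)), ∅)} | St=[addR]]
3. [T=(let x = ((λp. (p - 3)) (5 - -4)) in x) | E=∅ | St=[addL(-3)]]
4. [T=x | E={x↦thunk(((λp. (p - 3)) (5 - -4)), ∅)} | St=[addL(-3)]]
5. [T=((λp. (p - 3)) (5 - -4)) | E=∅ | St=[addL(-3)]]
6. [T=(λp. (p - 3)) | E=∅ | St=[thunk :: addL(-3)]]
7. [T=(p - 3) | E={p↦thunk((5 - -4), ∅)} | St=[addL(-3)]]
8. [T=p | E={p↦thunk((5 - -4), ∅)} | St=[subR :: addL(-3)]]
9. [T=(5 - -4) | E=∅ | St=[subR :: addL(-3)]]
10. [T=5 | E=∅ | St=[subR :: subR :: addL(-3)]]
11. [T=-4 | E=∅ | St=[subL(5) :: subR :: addL(-3)]]
12. [T=3 | E={p↦thunk((5 - -4), ∅)} | St=[subL(9) :: addL(-3)]]
→ final value 3

Answer: 3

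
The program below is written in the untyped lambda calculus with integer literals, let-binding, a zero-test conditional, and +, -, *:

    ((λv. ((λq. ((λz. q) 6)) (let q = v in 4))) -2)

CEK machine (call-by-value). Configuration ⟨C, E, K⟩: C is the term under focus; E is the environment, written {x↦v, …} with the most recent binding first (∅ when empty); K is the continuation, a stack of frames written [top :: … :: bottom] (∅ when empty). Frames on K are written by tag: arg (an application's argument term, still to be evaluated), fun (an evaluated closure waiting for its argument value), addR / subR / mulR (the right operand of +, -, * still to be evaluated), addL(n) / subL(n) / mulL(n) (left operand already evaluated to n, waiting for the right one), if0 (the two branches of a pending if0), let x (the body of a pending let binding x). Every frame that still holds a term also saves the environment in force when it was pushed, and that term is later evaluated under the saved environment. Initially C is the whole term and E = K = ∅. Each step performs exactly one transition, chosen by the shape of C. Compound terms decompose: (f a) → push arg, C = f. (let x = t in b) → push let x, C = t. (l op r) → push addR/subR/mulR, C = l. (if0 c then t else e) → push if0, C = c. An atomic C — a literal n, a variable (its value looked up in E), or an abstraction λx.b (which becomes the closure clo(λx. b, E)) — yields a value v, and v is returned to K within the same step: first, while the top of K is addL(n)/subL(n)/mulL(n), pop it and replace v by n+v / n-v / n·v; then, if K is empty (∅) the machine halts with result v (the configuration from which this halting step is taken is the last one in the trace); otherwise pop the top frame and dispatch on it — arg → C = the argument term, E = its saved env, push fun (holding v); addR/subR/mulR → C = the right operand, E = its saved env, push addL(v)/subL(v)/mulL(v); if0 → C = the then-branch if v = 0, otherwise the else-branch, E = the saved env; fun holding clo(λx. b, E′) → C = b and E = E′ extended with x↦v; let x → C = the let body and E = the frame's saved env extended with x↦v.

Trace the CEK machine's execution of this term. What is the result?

0. [C=((λv. ((λq. ((λz. q) 6)) (let q = v in 4))) -2) | E=∅ | K=∅]
1. [C=(λv. ((λq. ((λz. q) 6)) (let q = v in 4))) | E=∅ | K=[arg]]
2. [C=-2 | E=∅ | K=[fun]]
3. [C=((λq. ((λz. q) 6)) (let q = v in 4)) | E={v↦-2} | K=∅]
4. [C=(λq. ((λz. q) 6)) | E={v↦-2} | K=[arg]]
5. [C=(let q = v in 4) | E={v↦-2} | K=[fun]]
6. [C=v | E={v↦-2} | K=[let q :: fun]]
7. [C=4 | E={q↦-2, v↦-2} | K=[fun]]
8. [C=((λz. q) 6) | E={q↦4, v↦-2} | K=∅]
9. [C=(λz. q) | E={q↦4, v↦-2} | K=[arg]]
10. [C=6 | E={q↦4, v↦-2} | K=[fun]]
11. [C=q | E={z↦6, q↦4, v↦-2} | K=∅]
→ final value 4

Answer: 4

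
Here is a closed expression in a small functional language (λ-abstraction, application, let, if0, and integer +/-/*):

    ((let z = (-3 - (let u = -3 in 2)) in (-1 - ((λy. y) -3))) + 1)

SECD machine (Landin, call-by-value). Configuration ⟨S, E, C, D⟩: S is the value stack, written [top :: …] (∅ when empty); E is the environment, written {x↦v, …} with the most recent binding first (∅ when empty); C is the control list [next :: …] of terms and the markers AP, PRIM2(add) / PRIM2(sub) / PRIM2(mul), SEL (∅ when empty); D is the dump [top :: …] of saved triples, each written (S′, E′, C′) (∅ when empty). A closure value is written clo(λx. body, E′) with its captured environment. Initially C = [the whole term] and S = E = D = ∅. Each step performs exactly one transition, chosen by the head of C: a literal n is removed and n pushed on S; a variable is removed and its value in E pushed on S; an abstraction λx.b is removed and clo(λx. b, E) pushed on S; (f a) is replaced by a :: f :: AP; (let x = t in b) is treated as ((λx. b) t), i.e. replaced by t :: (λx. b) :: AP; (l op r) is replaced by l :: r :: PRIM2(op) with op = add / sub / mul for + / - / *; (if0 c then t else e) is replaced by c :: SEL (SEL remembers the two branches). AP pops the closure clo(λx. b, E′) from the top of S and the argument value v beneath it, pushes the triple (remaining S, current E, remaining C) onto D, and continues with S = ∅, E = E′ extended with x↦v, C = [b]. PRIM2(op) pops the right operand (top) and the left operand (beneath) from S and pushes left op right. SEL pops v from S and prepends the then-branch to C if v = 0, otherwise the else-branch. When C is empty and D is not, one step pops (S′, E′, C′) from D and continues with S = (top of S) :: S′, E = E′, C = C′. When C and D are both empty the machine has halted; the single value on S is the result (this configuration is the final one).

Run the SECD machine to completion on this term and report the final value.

0. ⟨S=∅; E=∅; C=[((let z = (-3 - (let u = -3 in 2)) in (-1 - ((λy. y) -3))) + 1)]; D=∅⟩
1. ⟨S=∅; E=∅; C=[(let z = (-3 - (let u = -3 in 2)) in (-1 - ((λy. y) -3))) :: 1 :: PRIM2(add)]; D=∅⟩
2. ⟨S=∅; E=∅; C=[(-3 - (let u = -3 in 2)) :: (λz. (-1 - ((λy. y) -3))) :: AP :: 1 :: PRIM2(add)]; D=∅⟩
3. ⟨S=∅; E=∅; C=[-3 :: (let u = -3 in 2) :: PRIM2(sub) :: (λz. (-1 - ((λy. y) -3))) :: AP :: 1 :: PRIM2(add)]; D=∅⟩
4. ⟨S=[-3]; E=∅; C=[(let u = -3 in 2) :: PRIM2(sub) :: (λz. (-1 - ((λy. y) -3))) :: AP :: 1 :: PRIM2(add)]; D=∅⟩
5. ⟨S=[-3]; E=∅; C=[-3 :: (λu. 2) :: AP :: PRIM2(sub) :: (λz. (-1 - ((λy. y) -3))) :: AP :: 1 :: PRIM2(add)]; D=∅⟩
6. ⟨S=[-3 :: -3]; E=∅; C=[(λu. 2) :: AP :: PRIM2(sub) :: (λz. (-1 - ((λy. y) -3))) :: AP :: 1 :: PRIM2(add)]; D=∅⟩
7. ⟨S=[clo(λu. 2, ∅) :: -3 :: -3]; E=∅; C=[AP :: PRIM2(sub) :: (λz. (-1 - ((λy. y) -3))) :: AP :: 1 :: PRIM2(add)]; D=∅⟩
8. ⟨S=∅; E={u↦-3}; C=[2]; D=[([-3], ∅, [PRIM2(sub) :: (λz. (-1 - ((λy. y) -3))) :: AP :: 1 :: PRIM2(add)])]⟩
9. ⟨S=[2]; E={u↦-3}; C=∅; D=[([-3], ∅, [PRIM2(sub) :: (λz. (-1 - ((λy. y) -3))) :: AP :: 1 :: PRIM2(add)])]⟩
10. ⟨S=[2 :: -3]; E=∅; C=[PRIM2(sub) :: (λz. (-1 - ((λy. y) -3))) :: AP :: 1 :: PRIM2(add)]; D=∅⟩
11. ⟨S=[-5]; E=∅; C=[(λz. (-1 - ((λy. y) -3))) :: AP :: 1 :: PRIM2(add)]; D=∅⟩
12. ⟨S=[clo(λz. (-1 - ((λy. y) -3)), ∅) :: -5]; E=∅; C=[AP :: 1 :: PRIM2(add)]; D=∅⟩
13. ⟨S=∅; E={z↦-5}; C=[(-1 - ((λy. y) -3))]; D=[(∅, ∅, [1 :: PRIM2(add)])]⟩
14. ⟨S=∅; E={z↦-5}; C=[-1 :: ((λy. y) -3) :: PRIM2(sub)]; D=[(∅, ∅, [1 :: PRIM2(add)])]⟩
15. ⟨S=[-1]; E={z↦-5}; C=[((λy. y) -3) :: PRIM2(sub)]; D=[(∅, ∅, [1 :: PRIM2(add)])]⟩
16. ⟨S=[-1]; E={z↦-5}; C=[-3 :: (λy. y) :: AP :: PRIM2(sub)]; D=[(∅, ∅, [1 :: PRIM2(add)])]⟩
17. ⟨S=[-3 :: -1]; E={z↦-5}; C=[(λy. y) :: AP :: PRIM2(sub)]; D=[(∅, ∅, [1 :: PRIM2(add)])]⟩
18. ⟨S=[clo(λy. y, {z↦-5}) :: -3 :: -1]; E={z↦-5}; C=[AP :: PRIM2(sub)]; D=[(∅, ∅, [1 :: PRIM2(add)])]⟩
19. ⟨S=∅; E={y↦-3, z↦-5}; C=[y]; D=[([-1], {z↦-5}, [PRIM2(sub)]) :: (∅, ∅, [1 :: PRIM2(add)])]⟩
20. ⟨S=[-3]; E={y↦-3, z↦-5}; C=∅; D=[([-1], {z↦-5}, [PRIM2(sub)]) :: (∅, ∅, [1 :: PRIM2(add)])]⟩
21. ⟨S=[-3 :: -1]; E={z↦-5}; C=[PRIM2(sub)]; D=[(∅, ∅, [1 :: PRIM2(add)])]⟩
22. ⟨S=[2]; E={z↦-5}; C=∅; D=[(∅, ∅, [1 :: PRIM2(add)])]⟩
23. ⟨S=[2]; E=∅; C=[1 :: PRIM2(add)]; D=∅⟩
24. ⟨S=[1 :: 2]; E=∅; C=[PRIM2(add)]; D=∅⟩
25. ⟨S=[3]; E=∅; C=∅; D=∅⟩
→ final value 3

Answer: 3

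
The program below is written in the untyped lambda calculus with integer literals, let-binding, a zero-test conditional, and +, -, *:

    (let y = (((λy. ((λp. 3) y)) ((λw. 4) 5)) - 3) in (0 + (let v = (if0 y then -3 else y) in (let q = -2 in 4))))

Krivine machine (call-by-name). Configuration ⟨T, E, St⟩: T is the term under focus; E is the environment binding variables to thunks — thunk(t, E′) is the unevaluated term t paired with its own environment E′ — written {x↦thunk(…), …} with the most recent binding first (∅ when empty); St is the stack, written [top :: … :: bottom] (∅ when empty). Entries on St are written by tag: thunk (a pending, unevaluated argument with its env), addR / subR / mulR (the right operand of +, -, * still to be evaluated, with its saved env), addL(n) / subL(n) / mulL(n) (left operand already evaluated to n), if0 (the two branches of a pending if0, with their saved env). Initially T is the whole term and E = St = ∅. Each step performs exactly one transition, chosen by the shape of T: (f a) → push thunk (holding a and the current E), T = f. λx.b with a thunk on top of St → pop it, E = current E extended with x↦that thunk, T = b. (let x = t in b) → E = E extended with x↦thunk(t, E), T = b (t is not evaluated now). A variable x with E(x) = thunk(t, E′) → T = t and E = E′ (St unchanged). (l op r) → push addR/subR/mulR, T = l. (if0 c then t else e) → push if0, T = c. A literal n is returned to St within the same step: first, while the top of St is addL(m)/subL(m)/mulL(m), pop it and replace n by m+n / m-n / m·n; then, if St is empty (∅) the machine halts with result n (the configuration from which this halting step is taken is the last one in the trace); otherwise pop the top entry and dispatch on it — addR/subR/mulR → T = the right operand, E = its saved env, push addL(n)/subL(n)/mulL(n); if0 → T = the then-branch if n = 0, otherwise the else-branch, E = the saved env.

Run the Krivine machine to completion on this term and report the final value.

t=0: ⟨T=(let y = (((λy. ((λp. 3) y)) ((λw. 4) 5)) - 3) in (0 + (let v = (if0 y then -3 else y) in (let q = -2 in 4)))); E=∅; St=∅⟩
t=1: ⟨T=(0 + (let v = (if0 y then -3 else y) in (let q = -2 in 4))); E={y↦thunk((((λy. ((λp. 3) y)) ((λw. 4) 5)) - 3), ∅)}; St=∅⟩
t=2: ⟨T=0; E={y↦thunk((((λy. ((λp. 3) y)) ((λw. 4) 5)) - 3), ∅)}; St=[addR]⟩
t=3: ⟨T=(let v = (if0 y then -3 else y) in (let q = -2 in 4)); E={y↦thunk((((λy. ((λp. 3) y)) ((λw. 4) 5)) - 3), ∅)}; St=[addL(0)]⟩
t=4: ⟨T=(let q = -2 in 4); E={v↦thunk((if0 y then -3 else y), {y↦thunk((((λy. ((λp. 3) y)) ((λw. 4) 5)) - 3), ∅)}), y↦thunk((((λy. ((λp. 3) y)) ((λw. 4) 5)) - 3), ∅)}; St=[addL(0)]⟩
t=5: ⟨T=4; E={q↦thunk(-2, {v↦thunk((if0 y then -3 else y), {y↦thunk((((λy. ((λp. 3) y)) ((λw. 4) 5)) - 3), ∅)}), y↦thunk((((λy. ((λp. 3) y)) ((λw. 4) 5)) - 3), ∅)}), v↦thunk((if0 y then -3 else y), {y↦thunk((((λy. ((λp. 3) y)) ((λw. 4) 5)) - 3), ∅)}), y↦thunk((((λy. ((λp. 3) y)) ((λw. 4) 5)) - 3), ∅)}; St=[addL(0)]⟩
→ final value 4

Answer: 4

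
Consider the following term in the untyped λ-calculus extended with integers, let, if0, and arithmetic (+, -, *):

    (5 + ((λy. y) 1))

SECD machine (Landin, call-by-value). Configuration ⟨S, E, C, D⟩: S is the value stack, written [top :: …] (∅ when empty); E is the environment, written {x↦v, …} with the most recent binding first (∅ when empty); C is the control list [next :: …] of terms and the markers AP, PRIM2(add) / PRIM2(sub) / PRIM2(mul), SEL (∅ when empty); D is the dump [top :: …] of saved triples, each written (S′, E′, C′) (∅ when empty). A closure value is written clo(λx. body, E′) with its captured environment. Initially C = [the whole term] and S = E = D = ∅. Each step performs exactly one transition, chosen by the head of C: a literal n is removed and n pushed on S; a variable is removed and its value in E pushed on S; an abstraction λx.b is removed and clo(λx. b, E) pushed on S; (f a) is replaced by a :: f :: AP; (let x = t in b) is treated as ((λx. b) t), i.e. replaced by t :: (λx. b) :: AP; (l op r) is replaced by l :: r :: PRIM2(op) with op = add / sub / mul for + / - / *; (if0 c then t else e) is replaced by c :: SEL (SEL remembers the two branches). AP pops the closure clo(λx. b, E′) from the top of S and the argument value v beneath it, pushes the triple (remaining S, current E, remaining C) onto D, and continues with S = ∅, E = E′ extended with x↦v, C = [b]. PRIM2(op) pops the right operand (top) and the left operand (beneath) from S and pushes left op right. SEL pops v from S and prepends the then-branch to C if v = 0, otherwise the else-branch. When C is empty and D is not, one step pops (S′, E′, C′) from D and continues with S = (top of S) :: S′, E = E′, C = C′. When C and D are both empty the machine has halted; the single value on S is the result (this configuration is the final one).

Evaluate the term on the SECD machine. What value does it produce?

0. [S=∅ | E=∅ | C=[(5 + ((λy. y) 1))] | D=∅]
1. [S=∅ | E=∅ | C=[5 :: ((λy. y) 1) :: PRIM2(add)] | D=∅]
2. [S=[5] | E=∅ | C=[((λy. y) 1) :: PRIM2(add)] | D=∅]
3. [S=[5] | E=∅ | C=[1 :: (λy. y) :: AP :: PRIM2(add)] | D=∅]
4. [S=[1 :: 5] | E=∅ | C=[(λy. y) :: AP :: PRIM2(add)] | D=∅]
5. [S=[clo(λy. y, ∅) :: 1 :: 5] | E=∅ | C=[AP :: PRIM2(add)] | D=∅]
6. [S=∅ | E={y↦1} | C=[y] | D=[([5], ∅, [PRIM2(add)])]]
7. [S=[1] | E={y↦1} | C=∅ | D=[([5], ∅, [PRIM2(add)])]]
8. [S=[1 :: 5] | E=∅ | C=[PRIM2(add)] | D=∅]
9. [S=[6] | E=∅ | C=∅ | D=∅]
→ final value 6

Answer: 6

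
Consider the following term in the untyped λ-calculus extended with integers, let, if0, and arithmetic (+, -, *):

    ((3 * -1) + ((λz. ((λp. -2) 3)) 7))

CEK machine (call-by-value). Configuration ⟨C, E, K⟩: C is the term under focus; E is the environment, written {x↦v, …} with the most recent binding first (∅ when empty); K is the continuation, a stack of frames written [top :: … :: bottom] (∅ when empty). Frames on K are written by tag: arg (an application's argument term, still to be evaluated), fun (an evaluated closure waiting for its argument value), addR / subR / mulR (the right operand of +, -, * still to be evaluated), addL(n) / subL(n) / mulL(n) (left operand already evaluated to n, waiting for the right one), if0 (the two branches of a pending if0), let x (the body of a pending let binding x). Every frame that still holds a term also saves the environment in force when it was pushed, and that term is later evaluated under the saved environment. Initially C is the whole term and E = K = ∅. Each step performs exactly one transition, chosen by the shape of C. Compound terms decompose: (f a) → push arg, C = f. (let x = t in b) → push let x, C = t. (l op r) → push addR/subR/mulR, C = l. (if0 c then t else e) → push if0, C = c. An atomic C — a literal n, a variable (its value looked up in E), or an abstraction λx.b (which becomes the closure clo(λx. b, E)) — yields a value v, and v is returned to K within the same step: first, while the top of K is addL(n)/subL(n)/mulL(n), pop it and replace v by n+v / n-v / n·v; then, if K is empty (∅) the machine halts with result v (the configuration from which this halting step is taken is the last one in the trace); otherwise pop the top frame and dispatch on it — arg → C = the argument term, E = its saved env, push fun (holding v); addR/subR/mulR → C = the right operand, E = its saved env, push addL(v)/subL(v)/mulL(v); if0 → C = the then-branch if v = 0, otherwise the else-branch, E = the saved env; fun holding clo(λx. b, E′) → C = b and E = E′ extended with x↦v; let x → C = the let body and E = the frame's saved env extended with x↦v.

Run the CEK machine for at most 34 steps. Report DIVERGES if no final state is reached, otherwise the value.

Answer: -5

Machine steps:
0. [C=((3 * -1) + ((λz. ((λp. -2) 3)) 7)) | E=∅ | K=∅]
1. [C=(3 * -1) | E=∅ | K=[addR]]
2. [C=3 | E=∅ | K=[mulR :: addR]]
3. [C=-1 | E=∅ | K=[mulL(3) :: addR]]
4. [C=((λz. ((λp. -2) 3)) 7) | E=∅ | K=[addL(-3)]]
5. [C=(λz. ((λp. -2) 3)) | E=∅ | K=[arg :: addL(-3)]]
6. [C=7 | E=∅ | K=[fun :: addL(-3)]]
7. [C=((λp. -2) 3) | E={z↦7} | K=[addL(-3)]]
8. [C=(λp. -2) | E={z↦7} | K=[arg :: addL(-3)]]
9. [C=3 | E={z↦7} | K=[fun :: addL(-3)]]
10. [C=-2 | E={p↦3, z↦7} | K=[addL(-3)]]
→ final value -5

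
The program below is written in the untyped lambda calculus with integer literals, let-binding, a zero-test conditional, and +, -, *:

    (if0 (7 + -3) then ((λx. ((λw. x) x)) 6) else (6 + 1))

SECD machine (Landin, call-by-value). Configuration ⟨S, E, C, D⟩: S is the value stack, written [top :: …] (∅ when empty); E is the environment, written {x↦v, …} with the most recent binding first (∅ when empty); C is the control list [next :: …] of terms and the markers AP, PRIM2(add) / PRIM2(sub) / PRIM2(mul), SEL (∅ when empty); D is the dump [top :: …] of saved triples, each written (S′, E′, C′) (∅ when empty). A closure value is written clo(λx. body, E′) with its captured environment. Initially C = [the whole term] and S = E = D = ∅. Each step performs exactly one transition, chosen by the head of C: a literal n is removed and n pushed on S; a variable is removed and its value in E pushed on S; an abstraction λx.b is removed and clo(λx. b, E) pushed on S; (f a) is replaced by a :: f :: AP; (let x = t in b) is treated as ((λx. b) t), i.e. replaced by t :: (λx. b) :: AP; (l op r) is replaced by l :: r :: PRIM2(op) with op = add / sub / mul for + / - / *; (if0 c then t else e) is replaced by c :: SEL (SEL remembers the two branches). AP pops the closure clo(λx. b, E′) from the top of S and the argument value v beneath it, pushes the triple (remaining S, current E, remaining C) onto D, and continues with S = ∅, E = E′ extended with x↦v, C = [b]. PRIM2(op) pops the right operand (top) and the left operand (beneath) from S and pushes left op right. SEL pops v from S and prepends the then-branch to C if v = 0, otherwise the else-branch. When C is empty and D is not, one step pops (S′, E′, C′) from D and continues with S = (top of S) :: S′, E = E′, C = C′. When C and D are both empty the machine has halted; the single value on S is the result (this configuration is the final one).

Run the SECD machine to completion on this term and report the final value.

step 0: ⟨S=∅; E=∅; C=[(if0 (7 + -3) then ((λx. ((λw. x) x)) 6) else (6 + 1))]; D=∅⟩
step 1: ⟨S=∅; E=∅; C=[(7 + -3) :: SEL]; D=∅⟩
step 2: ⟨S=∅; E=∅; C=[7 :: -3 :: PRIM2(add) :: SEL]; D=∅⟩
step 3: ⟨S=[7]; E=∅; C=[-3 :: PRIM2(add) :: SEL]; D=∅⟩
step 4: ⟨S=[-3 :: 7]; E=∅; C=[PRIM2(add) :: SEL]; D=∅⟩
step 5: ⟨S=[4]; E=∅; C=[SEL]; D=∅⟩
step 6: ⟨S=∅; E=∅; C=[(6 + 1)]; D=∅⟩
step 7: ⟨S=∅; E=∅; C=[6 :: 1 :: PRIM2(add)]; D=∅⟩
step 8: ⟨S=[6]; E=∅; C=[1 :: PRIM2(add)]; D=∅⟩
step 9: ⟨S=[1 :: 6]; E=∅; C=[PRIM2(add)]; D=∅⟩
step 10: ⟨S=[7]; E=∅; C=∅; D=∅⟩
→ final value 7

Answer: 7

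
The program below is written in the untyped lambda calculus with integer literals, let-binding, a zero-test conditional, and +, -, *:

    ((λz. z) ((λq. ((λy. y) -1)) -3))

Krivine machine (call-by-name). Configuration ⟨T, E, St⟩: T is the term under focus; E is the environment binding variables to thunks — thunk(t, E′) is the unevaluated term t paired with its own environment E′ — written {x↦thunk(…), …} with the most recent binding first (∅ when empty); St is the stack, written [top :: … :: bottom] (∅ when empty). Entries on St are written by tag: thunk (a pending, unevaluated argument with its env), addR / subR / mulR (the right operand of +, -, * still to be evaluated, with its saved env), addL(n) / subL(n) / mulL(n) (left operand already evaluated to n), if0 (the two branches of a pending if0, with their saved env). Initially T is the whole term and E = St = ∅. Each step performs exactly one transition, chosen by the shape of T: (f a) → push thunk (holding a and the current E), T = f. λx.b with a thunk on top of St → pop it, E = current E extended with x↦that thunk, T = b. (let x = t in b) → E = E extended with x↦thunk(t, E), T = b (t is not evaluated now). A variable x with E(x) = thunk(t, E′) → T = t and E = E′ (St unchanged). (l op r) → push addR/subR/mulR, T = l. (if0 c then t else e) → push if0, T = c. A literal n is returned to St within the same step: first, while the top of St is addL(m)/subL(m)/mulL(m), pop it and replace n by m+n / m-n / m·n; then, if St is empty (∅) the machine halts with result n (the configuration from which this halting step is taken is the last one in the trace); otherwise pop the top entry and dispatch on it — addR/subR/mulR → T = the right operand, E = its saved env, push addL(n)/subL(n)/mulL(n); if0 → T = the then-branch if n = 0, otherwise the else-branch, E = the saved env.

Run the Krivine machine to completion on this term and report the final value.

Answer: -1

Derivation:
t=0: <T=((λz. z) ((λq. ((λy. y) -1)) -3)), E=∅, St=∅>
t=1: <T=(λz. z), E=∅, St=[thunk]>
t=2: <T=z, E={z↦thunk(((λq. ((λy. y) -1)) -3), ∅)}, St=∅>
t=3: <T=((λq. ((λy. y) -1)) -3), E=∅, St=∅>
t=4: <T=(λq. ((λy. y) -1)), E=∅, St=[thunk]>
t=5: <T=((λy. y) -1), E={q↦thunk(-3, ∅)}, St=∅>
t=6: <T=(λy. y), E={q↦thunk(-3, ∅)}, St=[thunk]>
t=7: <T=y, E={y↦thunk(-1, {q↦thunk(-3, ∅)}), q↦thunk(-3, ∅)}, St=∅>
t=8: <T=-1, E={q↦thunk(-3, ∅)}, St=∅>
→ final value -1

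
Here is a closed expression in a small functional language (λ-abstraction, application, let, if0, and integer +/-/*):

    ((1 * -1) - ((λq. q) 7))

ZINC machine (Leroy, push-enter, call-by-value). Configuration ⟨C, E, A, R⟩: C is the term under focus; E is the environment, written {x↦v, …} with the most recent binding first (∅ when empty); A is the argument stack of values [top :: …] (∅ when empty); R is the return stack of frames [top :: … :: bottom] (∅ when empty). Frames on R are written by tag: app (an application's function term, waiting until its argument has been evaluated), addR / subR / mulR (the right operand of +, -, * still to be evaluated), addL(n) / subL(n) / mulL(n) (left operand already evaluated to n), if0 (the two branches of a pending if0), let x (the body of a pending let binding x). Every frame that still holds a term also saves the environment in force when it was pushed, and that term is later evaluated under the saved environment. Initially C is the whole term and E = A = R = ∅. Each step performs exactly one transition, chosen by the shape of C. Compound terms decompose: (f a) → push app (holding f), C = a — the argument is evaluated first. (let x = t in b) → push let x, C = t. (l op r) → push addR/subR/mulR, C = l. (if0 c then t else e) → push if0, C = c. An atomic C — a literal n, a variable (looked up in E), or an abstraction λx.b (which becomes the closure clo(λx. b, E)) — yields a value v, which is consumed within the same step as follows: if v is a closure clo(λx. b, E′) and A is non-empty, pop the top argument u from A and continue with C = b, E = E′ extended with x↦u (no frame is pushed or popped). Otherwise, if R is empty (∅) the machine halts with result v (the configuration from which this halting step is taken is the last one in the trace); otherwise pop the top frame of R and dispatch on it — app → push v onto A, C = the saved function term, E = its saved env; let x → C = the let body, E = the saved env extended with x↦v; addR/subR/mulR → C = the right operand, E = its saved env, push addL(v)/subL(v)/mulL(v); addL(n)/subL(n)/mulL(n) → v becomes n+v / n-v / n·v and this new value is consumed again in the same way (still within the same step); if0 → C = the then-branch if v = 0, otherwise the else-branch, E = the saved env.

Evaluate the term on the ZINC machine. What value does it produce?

t=0: [C=((1 * -1) - ((λq. q) 7)) | E=∅ | A=∅ | R=∅]
t=1: [C=(1 * -1) | E=∅ | A=∅ | R=[subR]]
t=2: [C=1 | E=∅ | A=∅ | R=[mulR :: subR]]
t=3: [C=-1 | E=∅ | A=∅ | R=[mulL(1) :: subR]]
t=4: [C=((λq. q) 7) | E=∅ | A=∅ | R=[subL(-1)]]
t=5: [C=7 | E=∅ | A=∅ | R=[app :: subL(-1)]]
t=6: [C=(λq. q) | E=∅ | A=[7] | R=[subL(-1)]]
t=7: [C=q | E={q↦7} | A=∅ | R=[subL(-1)]]
→ final value -8

Answer: -8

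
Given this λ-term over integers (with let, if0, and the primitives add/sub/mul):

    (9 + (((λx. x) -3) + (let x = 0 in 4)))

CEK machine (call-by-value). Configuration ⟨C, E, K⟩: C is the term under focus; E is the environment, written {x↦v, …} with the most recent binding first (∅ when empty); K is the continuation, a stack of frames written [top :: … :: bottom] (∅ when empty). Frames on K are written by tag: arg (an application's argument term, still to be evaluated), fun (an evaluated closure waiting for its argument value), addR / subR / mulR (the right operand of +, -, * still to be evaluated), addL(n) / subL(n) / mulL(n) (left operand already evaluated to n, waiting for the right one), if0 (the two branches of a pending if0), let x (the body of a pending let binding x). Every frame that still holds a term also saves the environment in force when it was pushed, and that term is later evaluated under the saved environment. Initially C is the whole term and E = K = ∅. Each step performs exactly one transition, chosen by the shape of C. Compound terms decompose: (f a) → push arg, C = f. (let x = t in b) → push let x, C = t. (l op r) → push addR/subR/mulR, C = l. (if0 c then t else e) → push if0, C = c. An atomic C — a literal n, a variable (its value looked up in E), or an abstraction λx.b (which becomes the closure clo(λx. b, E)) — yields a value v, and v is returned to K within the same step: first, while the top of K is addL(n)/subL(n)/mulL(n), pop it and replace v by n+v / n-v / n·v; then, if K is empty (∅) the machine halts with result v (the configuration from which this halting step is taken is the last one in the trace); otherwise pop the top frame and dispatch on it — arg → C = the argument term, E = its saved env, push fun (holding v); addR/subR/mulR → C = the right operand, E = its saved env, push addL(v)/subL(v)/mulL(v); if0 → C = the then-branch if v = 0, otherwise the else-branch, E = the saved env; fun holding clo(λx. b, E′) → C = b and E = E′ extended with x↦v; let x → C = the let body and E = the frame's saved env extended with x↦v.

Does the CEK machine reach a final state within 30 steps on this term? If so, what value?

Answer: 10

Derivation:
0. <C=(9 + (((λx. x) -3) + (let x = 0 in 4))), E=∅, K=∅>
1. <C=9, E=∅, K=[addR]>
2. <C=(((λx. x) -3) + (let x = 0 in 4)), E=∅, K=[addL(9)]>
3. <C=((λx. x) -3), E=∅, K=[addR :: addL(9)]>
4. <C=(λx. x), E=∅, K=[arg :: addR :: addL(9)]>
5. <C=-3, E=∅, K=[fun :: addR :: addL(9)]>
6. <C=x, E={x↦-3}, K=[addR :: addL(9)]>
7. <C=(let x = 0 in 4), E=∅, K=[addL(-3) :: addL(9)]>
8. <C=0, E=∅, K=[let x :: addL(-3) :: addL(9)]>
9. <C=4, E={x↦0}, K=[addL(-3) :: addL(9)]>
→ final value 10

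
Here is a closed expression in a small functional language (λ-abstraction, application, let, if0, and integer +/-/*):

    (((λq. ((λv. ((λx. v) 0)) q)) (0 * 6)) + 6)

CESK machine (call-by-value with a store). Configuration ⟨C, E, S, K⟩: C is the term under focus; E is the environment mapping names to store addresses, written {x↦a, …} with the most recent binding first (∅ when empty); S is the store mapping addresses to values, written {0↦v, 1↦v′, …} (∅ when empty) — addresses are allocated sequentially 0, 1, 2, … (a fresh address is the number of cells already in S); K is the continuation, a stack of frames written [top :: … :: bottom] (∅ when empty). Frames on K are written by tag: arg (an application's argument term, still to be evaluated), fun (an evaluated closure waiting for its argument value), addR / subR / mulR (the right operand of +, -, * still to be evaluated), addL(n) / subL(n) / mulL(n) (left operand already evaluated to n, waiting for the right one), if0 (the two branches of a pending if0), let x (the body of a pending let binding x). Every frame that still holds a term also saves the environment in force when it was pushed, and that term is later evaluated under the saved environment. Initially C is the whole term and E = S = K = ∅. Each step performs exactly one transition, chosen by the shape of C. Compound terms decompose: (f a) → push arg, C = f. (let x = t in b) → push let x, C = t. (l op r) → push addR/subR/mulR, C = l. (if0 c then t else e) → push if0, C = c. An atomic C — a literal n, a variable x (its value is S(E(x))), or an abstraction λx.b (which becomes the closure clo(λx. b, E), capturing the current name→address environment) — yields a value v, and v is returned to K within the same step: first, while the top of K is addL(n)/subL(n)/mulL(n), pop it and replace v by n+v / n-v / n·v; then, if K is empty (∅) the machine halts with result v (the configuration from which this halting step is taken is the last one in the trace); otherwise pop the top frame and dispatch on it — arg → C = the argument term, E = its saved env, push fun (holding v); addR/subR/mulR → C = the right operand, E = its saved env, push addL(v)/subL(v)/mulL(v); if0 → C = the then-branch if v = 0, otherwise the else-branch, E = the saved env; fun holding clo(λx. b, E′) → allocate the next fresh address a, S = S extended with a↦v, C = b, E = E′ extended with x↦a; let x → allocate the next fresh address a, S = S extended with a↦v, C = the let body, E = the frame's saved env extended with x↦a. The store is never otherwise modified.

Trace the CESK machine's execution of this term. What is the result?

Answer: 6

Execution trace:
0. <C=(((λq. ((λv. ((λx. v) 0)) q)) (0 * 6)) + 6), E=∅, S=∅, K=∅>
1. <C=((λq. ((λv. ((λx. v) 0)) q)) (0 * 6)), E=∅, S=∅, K=[addR]>
2. <C=(λq. ((λv. ((λx. v) 0)) q)), E=∅, S=∅, K=[arg :: addR]>
3. <C=(0 * 6), E=∅, S=∅, K=[fun :: addR]>
4. <C=0, E=∅, S=∅, K=[mulR :: fun :: addR]>
5. <C=6, E=∅, S=∅, K=[mulL(0) :: fun :: addR]>
6. <C=((λv. ((λx. v) 0)) q), E={q↦0}, S={0↦0}, K=[addR]>
7. <C=(λv. ((λx. v) 0)), E={q↦0}, S={0↦0}, K=[arg :: addR]>
8. <C=q, E={q↦0}, S={0↦0}, K=[fun :: addR]>
9. <C=((λx. v) 0), E={v↦1, q↦0}, S={0↦0, 1↦0}, K=[addR]>
10. <C=(λx. v), E={v↦1, q↦0}, S={0↦0, 1↦0}, K=[arg :: addR]>
11. <C=0, E={v↦1, q↦0}, S={0↦0, 1↦0}, K=[fun :: addR]>
12. <C=v, E={x↦2, v↦1, q↦0}, S={0↦0, 1↦0, 2↦0}, K=[addR]>
13. <C=6, E=∅, S={0↦0, 1↦0, 2↦0}, K=[addL(0)]>
→ final value 6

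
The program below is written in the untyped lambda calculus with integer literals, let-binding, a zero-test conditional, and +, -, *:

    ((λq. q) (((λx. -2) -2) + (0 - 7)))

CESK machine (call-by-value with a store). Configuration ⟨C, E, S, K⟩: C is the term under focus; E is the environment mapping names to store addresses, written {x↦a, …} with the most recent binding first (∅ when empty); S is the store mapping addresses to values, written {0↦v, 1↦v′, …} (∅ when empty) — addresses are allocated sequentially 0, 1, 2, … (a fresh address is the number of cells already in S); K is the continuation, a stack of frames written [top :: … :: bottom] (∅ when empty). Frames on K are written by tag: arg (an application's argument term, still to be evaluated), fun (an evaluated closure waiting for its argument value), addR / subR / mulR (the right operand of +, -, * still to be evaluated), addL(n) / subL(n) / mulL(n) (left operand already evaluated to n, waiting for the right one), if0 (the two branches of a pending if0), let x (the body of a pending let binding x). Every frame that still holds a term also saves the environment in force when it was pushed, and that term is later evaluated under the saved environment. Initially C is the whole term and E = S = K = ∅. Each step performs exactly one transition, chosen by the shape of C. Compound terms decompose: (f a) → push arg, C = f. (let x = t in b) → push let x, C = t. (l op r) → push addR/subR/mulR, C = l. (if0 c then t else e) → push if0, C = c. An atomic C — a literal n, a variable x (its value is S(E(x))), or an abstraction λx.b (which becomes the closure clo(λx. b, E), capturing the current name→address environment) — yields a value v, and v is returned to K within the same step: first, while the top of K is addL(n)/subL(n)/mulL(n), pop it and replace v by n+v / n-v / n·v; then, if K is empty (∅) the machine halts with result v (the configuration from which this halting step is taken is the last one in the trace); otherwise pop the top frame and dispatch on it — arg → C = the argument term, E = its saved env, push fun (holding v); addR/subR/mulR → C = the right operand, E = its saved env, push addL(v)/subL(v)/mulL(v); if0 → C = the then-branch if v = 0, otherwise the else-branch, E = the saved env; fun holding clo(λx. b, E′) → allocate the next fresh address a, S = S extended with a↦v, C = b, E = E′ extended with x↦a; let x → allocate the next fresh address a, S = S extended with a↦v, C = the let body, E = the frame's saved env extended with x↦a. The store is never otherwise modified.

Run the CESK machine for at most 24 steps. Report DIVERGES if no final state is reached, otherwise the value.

Answer: -9

Execution trace:
t=0: ⟨C=((λq. q) (((λx. -2) -2) + (0 - 7))); E=∅; S=∅; K=∅⟩
t=1: ⟨C=(λq. q); E=∅; S=∅; K=[arg]⟩
t=2: ⟨C=(((λx. -2) -2) + (0 - 7)); E=∅; S=∅; K=[fun]⟩
t=3: ⟨C=((λx. -2) -2); E=∅; S=∅; K=[addR :: fun]⟩
t=4: ⟨C=(λx. -2); E=∅; S=∅; K=[arg :: addR :: fun]⟩
t=5: ⟨C=-2; E=∅; S=∅; K=[fun :: addR :: fun]⟩
t=6: ⟨C=-2; E={x↦0}; S={0↦-2}; K=[addR :: fun]⟩
t=7: ⟨C=(0 - 7); E=∅; S={0↦-2}; K=[addL(-2) :: fun]⟩
t=8: ⟨C=0; E=∅; S={0↦-2}; K=[subR :: addL(-2) :: fun]⟩
t=9: ⟨C=7; E=∅; S={0↦-2}; K=[subL(0) :: addL(-2) :: fun]⟩
t=10: ⟨C=q; E={q↦1}; S={0↦-2, 1↦-9}; K=∅⟩
→ final value -9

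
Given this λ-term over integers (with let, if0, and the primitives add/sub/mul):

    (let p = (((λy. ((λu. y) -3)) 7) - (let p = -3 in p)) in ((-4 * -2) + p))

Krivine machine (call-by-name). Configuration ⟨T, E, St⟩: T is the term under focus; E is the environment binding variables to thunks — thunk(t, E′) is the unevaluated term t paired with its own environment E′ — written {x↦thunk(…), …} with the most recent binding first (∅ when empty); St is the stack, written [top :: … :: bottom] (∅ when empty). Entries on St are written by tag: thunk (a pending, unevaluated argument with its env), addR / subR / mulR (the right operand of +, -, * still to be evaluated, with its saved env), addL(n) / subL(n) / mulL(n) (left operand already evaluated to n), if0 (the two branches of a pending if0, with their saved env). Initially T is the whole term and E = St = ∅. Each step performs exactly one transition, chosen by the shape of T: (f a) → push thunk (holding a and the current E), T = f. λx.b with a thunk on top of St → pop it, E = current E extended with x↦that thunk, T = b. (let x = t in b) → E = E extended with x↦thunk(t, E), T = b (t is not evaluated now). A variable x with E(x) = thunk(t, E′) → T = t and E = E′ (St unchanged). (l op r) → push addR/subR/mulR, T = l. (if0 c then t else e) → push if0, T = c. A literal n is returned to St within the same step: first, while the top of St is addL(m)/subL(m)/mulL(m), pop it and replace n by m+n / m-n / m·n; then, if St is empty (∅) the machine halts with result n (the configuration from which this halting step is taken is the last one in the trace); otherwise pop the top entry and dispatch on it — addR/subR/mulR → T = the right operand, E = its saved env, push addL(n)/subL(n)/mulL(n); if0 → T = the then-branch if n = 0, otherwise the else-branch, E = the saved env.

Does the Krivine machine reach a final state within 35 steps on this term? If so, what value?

step 0: <T=(let p = (((λy. ((λu. y) -3)) 7) - (let p = -3 in p)) in ((-4 * -2) + p)), E=∅, St=∅>
step 1: <T=((-4 * -2) + p), E={p↦thunk((((λy. ((λu. y) -3)) 7) - (let p = -3 in p)), ∅)}, St=∅>
step 2: <T=(-4 * -2), E={p↦thunk((((λy. ((λu. y) -3)) 7) - (let p = -3 in p)), ∅)}, St=[addR]>
step 3: <T=-4, E={p↦thunk((((λy. ((λu. y) -3)) 7) - (let p = -3 in p)), ∅)}, St=[mulR :: addR]>
step 4: <T=-2, E={p↦thunk((((λy. ((λu. y) -3)) 7) - (let p = -3 in p)), ∅)}, St=[mulL(-4) :: addR]>
step 5: <T=p, E={p↦thunk((((λy. ((λu. y) -3)) 7) - (let p = -3 in p)), ∅)}, St=[addL(8)]>
step 6: <T=(((λy. ((λu. y) -3)) 7) - (let p = -3 in p)), E=∅, St=[addL(8)]>
step 7: <T=((λy. ((λu. y) -3)) 7), E=∅, St=[subR :: addL(8)]>
step 8: <T=(λy. ((λu. y) -3)), E=∅, St=[thunk :: subR :: addL(8)]>
step 9: <T=((λu. y) -3), E={y↦thunk(7, ∅)}, St=[subR :: addL(8)]>
step 10: <T=(λu. y), E={y↦thunk(7, ∅)}, St=[thunk :: subR :: addL(8)]>
step 11: <T=y, E={u↦thunk(-3, {y↦thunk(7, ∅)}), y↦thunk(7, ∅)}, St=[subR :: addL(8)]>
step 12: <T=7, E=∅, St=[subR :: addL(8)]>
step 13: <T=(let p = -3 in p), E=∅, St=[subL(7) :: addL(8)]>
step 14: <T=p, E={p↦thunk(-3, ∅)}, St=[subL(7) :: addL(8)]>
step 15: <T=-3, E=∅, St=[subL(7) :: addL(8)]>
→ final value 18

Answer: 18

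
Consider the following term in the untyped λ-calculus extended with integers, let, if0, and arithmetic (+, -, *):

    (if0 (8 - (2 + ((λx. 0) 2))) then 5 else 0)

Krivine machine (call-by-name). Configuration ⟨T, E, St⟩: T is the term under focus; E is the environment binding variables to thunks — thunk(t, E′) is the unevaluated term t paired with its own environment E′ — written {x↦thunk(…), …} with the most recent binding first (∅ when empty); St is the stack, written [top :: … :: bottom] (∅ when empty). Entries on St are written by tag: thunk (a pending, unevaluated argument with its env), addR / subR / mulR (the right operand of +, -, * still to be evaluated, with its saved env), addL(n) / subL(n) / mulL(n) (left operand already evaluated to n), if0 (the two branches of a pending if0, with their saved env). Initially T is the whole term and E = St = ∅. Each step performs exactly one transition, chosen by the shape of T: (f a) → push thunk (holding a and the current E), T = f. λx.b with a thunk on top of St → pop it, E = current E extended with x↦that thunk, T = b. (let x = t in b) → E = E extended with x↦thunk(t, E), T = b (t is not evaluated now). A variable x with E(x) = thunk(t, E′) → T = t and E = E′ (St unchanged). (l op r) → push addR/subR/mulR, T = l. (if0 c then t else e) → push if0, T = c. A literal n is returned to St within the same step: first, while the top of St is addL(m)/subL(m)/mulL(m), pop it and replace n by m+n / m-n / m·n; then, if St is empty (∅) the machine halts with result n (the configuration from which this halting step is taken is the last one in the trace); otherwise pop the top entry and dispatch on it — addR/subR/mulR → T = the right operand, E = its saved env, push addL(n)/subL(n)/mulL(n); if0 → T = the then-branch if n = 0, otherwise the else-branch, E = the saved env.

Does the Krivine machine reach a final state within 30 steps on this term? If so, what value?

Answer: 0

Execution trace:
0. <T=(if0 (8 - (2 + ((λx. 0) 2))) then 5 else 0), E=∅, St=∅>
1. <T=(8 - (2 + ((λx. 0) 2))), E=∅, St=[if0]>
2. <T=8, E=∅, St=[subR :: if0]>
3. <T=(2 + ((λx. 0) 2)), E=∅, St=[subL(8) :: if0]>
4. <T=2, E=∅, St=[addR :: subL(8) :: if0]>
5. <T=((λx. 0) 2), E=∅, St=[addL(2) :: subL(8) :: if0]>
6. <T=(λx. 0), E=∅, St=[thunk :: addL(2) :: subL(8) :: if0]>
7. <T=0, E={x↦thunk(2, ∅)}, St=[addL(2) :: subL(8) :: if0]>
8. <T=0, E=∅, St=∅>
→ final value 0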